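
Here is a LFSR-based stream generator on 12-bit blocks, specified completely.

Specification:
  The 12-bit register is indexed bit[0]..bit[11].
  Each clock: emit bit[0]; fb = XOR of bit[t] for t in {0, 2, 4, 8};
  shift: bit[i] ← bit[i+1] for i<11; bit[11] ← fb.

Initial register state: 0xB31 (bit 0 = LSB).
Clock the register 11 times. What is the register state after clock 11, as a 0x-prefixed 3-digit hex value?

0x22B

reg_0 = 0xB31
clock 1: out=1, reg = 0xD98
clock 2: out=0, reg = 0x6CC
clock 3: out=0, reg = 0xB66
clock 4: out=0, reg = 0x5B3
clock 5: out=1, reg = 0xAD9
clock 6: out=1, reg = 0x56C
clock 7: out=0, reg = 0x2B6
clock 8: out=0, reg = 0x15B
clock 9: out=1, reg = 0x8AD
clock 10: out=1, reg = 0x456
clock 11: out=0, reg = 0x22B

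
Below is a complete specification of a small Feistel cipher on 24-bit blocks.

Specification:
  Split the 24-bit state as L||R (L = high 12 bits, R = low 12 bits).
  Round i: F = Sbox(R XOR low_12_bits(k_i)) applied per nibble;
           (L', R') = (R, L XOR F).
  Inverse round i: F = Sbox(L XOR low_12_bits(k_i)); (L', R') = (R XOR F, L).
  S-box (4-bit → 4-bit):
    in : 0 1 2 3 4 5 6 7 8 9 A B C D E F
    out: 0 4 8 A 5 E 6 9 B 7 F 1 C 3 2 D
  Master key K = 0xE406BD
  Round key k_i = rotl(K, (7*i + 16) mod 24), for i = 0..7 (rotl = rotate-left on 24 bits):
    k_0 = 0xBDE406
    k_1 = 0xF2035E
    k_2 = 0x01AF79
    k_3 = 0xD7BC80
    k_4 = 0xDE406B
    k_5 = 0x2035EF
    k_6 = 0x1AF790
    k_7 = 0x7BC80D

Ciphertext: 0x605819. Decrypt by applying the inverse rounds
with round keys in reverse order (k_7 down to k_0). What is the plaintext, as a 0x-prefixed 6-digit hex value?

s_0 = ciphertext = 0x605819
s_1 = InvRound(s_0, k_7) = 0xA12605
s_2 = InvRound(s_1, k_6) = 0x5BDA12
s_3 = InvRound(s_2, k_5) = 0xAFA5BD
s_4 = InvRound(s_3, k_4) = 0xAC9AFA
s_5 = InvRound(s_4, k_3) = 0xCADAC9
s_6 = InvRound(s_5, k_2) = 0x0FCCAD
s_7 = InvRound(s_6, k_1) = 0x6550FC
s_8 = InvRound(s_7, k_0) = 0x816655

0x816655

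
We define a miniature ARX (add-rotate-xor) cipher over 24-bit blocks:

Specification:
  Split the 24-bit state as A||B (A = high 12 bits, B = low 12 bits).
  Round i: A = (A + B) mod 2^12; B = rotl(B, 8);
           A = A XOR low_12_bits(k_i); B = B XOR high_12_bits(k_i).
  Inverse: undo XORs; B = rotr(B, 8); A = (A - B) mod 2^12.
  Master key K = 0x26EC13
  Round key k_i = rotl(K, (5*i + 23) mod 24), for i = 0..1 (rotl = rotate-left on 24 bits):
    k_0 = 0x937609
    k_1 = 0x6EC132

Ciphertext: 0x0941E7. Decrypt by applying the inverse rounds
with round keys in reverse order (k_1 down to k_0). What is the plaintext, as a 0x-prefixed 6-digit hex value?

0xEDD809

s_0 = ciphertext = 0x0941E7
s_1 = InvRound(s_0, k_1) = 0x0EF0B7
s_2 = InvRound(s_1, k_0) = 0xEDD809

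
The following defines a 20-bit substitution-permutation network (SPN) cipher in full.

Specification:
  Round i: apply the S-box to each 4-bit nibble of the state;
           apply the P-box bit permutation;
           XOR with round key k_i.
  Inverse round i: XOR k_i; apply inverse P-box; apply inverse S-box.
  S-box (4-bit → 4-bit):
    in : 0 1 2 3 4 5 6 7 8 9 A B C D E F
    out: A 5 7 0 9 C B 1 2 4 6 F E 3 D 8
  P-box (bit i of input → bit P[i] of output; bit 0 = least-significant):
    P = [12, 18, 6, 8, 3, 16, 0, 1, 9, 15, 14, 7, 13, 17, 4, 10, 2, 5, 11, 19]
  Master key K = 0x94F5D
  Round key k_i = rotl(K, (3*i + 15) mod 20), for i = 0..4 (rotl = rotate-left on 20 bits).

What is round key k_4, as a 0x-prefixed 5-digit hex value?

0x7AECA

K = 0x94F5D
k_0 = rotl(K, (3*0+15) mod 20) = rotl(K, 15) = 0xECA7A
k_1 = rotl(K, (3*1+15) mod 20) = rotl(K, 18) = 0x653D7
k_2 = rotl(K, (3*2+15) mod 20) = rotl(K, 1) = 0x29EBB
k_3 = rotl(K, (3*3+15) mod 20) = rotl(K, 4) = 0x4F5D9
k_4 = rotl(K, (3*4+15) mod 20) = rotl(K, 7) = 0x7AECA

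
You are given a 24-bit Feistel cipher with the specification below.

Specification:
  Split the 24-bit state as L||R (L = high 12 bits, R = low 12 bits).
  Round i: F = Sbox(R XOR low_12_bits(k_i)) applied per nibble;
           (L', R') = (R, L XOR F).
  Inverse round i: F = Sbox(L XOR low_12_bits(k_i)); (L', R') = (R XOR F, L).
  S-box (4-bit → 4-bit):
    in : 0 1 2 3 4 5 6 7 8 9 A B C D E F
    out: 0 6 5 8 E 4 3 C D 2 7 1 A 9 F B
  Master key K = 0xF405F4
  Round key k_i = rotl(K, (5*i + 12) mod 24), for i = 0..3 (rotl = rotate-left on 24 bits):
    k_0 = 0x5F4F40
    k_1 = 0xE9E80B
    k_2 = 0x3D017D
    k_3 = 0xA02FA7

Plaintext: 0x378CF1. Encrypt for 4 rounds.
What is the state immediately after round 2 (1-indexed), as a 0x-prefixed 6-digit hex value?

s_0 = plaintext = 0x378CF1
s_1 = Round(s_0, k_0) = 0xCF1B6E
s_2 = Round(s_1, k_1) = 0xB6E4C5
s_3 = Round(s_2, k_2) = 0x4C5F73
s_4 = Round(s_3, k_3) = 0xF7345B

0xB6E4C5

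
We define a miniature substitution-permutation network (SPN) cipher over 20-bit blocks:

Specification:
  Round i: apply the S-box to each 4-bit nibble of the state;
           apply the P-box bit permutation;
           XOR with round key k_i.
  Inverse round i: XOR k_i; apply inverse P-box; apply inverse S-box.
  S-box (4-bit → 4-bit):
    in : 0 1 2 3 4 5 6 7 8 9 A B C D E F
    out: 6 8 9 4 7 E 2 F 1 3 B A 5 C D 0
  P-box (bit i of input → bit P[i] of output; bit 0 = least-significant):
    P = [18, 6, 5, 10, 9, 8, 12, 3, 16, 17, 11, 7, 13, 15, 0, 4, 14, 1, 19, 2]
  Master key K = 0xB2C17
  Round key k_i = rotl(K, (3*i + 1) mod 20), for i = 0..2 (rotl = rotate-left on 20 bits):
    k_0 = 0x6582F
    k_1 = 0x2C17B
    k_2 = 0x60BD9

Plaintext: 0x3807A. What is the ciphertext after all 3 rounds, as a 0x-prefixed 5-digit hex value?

s_0 = plaintext = 0x3807A
s_1 = Round(s_0, k_0) = 0x86767
s_2 = Round(s_1, k_1) = 0x50C9B
s_3 = Round(s_2, k_2) = 0xF849E

0xF849E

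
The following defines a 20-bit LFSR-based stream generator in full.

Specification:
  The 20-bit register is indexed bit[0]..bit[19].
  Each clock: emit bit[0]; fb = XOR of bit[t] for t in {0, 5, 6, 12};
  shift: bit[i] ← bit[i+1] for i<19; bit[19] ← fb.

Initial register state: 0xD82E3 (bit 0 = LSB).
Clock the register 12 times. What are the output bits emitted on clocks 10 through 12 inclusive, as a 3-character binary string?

reg_0 = 0xD82E3
clock 1: out=1, reg = 0xEC171
clock 2: out=1, reg = 0xF60B8
clock 3: out=0, reg = 0xFB05C
clock 4: out=0, reg = 0x7D82E
clock 5: out=0, reg = 0x3EC17
clock 6: out=1, reg = 0x9F60B
clock 7: out=1, reg = 0x4FB05
clock 8: out=1, reg = 0x27D82
clock 9: out=0, reg = 0x93EC1
clock 10: out=1, reg = 0xC9F60
clock 11: out=0, reg = 0xE4FB0
clock 12: out=0, reg = 0xF27D8

100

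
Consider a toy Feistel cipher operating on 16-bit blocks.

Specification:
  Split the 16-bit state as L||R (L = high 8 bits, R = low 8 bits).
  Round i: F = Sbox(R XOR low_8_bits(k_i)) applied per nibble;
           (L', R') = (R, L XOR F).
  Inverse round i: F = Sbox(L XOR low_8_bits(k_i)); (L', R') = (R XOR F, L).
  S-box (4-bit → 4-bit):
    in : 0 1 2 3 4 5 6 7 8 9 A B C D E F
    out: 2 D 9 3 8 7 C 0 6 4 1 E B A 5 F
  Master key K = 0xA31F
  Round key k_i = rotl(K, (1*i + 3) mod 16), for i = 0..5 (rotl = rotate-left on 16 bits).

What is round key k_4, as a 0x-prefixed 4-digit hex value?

K = 0xA31F
k_0 = rotl(K, (1*0+3) mod 16) = rotl(K, 3) = 0x18FD
k_1 = rotl(K, (1*1+3) mod 16) = rotl(K, 4) = 0x31FA
k_2 = rotl(K, (1*2+3) mod 16) = rotl(K, 5) = 0x63F4
k_3 = rotl(K, (1*3+3) mod 16) = rotl(K, 6) = 0xC7E8
k_4 = rotl(K, (1*4+3) mod 16) = rotl(K, 7) = 0x8FD1

0x8FD1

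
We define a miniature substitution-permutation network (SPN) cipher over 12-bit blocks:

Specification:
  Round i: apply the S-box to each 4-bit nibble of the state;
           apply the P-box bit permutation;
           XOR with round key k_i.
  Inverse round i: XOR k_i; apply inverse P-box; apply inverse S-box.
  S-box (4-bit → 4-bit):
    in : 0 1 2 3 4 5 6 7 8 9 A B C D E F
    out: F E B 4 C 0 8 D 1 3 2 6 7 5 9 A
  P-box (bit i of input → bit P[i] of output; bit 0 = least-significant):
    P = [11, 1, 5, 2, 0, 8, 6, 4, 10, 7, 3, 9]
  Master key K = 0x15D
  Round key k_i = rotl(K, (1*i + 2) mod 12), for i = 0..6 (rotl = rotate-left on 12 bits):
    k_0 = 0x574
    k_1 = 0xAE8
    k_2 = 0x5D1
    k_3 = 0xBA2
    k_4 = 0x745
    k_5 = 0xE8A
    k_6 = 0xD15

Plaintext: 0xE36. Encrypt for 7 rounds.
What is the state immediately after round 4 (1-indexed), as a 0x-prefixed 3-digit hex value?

0xB8E

s_0 = plaintext = 0xE36
s_1 = Round(s_0, k_0) = 0x330
s_2 = Round(s_1, k_1) = 0x286
s_3 = Round(s_2, k_2) = 0x354
s_4 = Round(s_3, k_3) = 0xB8E
s_5 = Round(s_4, k_4) = 0xFC8
s_6 = Round(s_5, k_5) = 0x54B
s_7 = Round(s_6, k_6) = 0xD67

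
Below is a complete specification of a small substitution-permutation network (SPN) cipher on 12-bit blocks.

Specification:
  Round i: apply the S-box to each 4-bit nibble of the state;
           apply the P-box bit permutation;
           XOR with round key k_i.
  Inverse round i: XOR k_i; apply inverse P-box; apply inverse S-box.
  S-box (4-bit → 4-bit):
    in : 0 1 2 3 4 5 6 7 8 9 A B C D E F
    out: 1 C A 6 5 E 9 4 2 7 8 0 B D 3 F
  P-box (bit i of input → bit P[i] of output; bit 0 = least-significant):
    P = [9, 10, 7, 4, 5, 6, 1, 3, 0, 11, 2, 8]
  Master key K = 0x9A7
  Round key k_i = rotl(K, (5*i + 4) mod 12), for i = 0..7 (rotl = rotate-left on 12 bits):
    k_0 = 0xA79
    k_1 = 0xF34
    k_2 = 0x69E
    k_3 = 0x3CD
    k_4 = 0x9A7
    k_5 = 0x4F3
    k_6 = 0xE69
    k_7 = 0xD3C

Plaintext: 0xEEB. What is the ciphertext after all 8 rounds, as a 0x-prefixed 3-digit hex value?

s_0 = plaintext = 0xEEB
s_1 = Round(s_0, k_0) = 0x218
s_2 = Round(s_1, k_1) = 0x23E
s_3 = Round(s_2, k_2) = 0x9DC
s_4 = Round(s_3, k_3) = 0xDF2
s_5 = Round(s_4, k_4) = 0xCD8
s_6 = Round(s_5, k_5) = 0x9D8
s_7 = Round(s_6, k_6) = 0x246
s_8 = Round(s_7, k_7) = 0x60E

0x60E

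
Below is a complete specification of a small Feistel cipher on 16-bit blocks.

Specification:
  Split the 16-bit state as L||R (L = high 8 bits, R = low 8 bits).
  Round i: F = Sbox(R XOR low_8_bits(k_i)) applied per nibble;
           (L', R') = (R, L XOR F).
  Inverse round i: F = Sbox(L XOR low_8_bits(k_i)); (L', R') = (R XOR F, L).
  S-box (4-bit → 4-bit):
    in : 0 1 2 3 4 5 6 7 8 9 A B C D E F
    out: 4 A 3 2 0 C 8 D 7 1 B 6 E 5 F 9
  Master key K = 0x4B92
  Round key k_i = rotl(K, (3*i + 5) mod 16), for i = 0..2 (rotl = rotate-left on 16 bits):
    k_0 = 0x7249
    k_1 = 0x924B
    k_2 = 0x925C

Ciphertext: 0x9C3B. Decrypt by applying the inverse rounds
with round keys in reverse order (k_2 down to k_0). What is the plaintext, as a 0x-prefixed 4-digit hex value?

s_0 = ciphertext = 0x9C3B
s_1 = InvRound(s_0, k_2) = 0xDF9C
s_2 = InvRound(s_1, k_1) = 0x8CDF
s_3 = InvRound(s_2, k_0) = 0x338C

0x338C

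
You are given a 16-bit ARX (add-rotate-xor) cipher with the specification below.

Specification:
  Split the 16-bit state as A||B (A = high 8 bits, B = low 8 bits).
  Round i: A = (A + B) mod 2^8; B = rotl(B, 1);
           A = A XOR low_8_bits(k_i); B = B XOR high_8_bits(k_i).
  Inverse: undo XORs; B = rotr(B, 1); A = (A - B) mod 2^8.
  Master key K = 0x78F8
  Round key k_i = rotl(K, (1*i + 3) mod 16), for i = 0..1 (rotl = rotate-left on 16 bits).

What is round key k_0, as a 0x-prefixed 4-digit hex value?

K = 0x78F8
k_0 = rotl(K, (1*0+3) mod 16) = rotl(K, 3) = 0xC7C3

0xC7C3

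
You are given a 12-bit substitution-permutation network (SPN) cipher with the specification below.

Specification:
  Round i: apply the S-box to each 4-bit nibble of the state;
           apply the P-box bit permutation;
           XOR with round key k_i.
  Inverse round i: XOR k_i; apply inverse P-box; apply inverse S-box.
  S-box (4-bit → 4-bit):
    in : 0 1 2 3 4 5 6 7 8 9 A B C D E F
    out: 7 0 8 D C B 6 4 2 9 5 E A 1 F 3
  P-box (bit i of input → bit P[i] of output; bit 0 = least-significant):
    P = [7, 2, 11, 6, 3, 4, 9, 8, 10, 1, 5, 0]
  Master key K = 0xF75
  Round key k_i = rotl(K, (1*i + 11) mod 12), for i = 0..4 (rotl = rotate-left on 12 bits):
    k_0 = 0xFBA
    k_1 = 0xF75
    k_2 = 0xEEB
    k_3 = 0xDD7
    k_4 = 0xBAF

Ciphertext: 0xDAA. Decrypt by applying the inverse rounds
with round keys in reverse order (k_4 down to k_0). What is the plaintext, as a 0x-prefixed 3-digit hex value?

s_0 = ciphertext = 0xDAA
s_1 = InvRound(s_0, k_4) = 0x978
s_2 = InvRound(s_1, k_3) = 0xEDF
s_3 = InvRound(s_2, k_2) = 0x788
s_4 = InvRound(s_3, k_1) = 0x4FE
s_5 = InvRound(s_4, k_0) = 0x14B

0x14B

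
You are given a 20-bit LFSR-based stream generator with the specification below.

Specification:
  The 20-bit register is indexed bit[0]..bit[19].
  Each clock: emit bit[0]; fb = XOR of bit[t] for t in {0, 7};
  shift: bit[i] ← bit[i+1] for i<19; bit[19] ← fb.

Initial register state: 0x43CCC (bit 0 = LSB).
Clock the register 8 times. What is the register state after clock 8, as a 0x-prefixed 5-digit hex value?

reg_0 = 0x43CCC
clock 1: out=0, reg = 0xA1E66
clock 2: out=0, reg = 0x50F33
clock 3: out=1, reg = 0xA8799
clock 4: out=1, reg = 0x543CC
clock 5: out=0, reg = 0xAA1E6
clock 6: out=0, reg = 0xD50F3
clock 7: out=1, reg = 0x6A879
clock 8: out=1, reg = 0xB543C

0xB543C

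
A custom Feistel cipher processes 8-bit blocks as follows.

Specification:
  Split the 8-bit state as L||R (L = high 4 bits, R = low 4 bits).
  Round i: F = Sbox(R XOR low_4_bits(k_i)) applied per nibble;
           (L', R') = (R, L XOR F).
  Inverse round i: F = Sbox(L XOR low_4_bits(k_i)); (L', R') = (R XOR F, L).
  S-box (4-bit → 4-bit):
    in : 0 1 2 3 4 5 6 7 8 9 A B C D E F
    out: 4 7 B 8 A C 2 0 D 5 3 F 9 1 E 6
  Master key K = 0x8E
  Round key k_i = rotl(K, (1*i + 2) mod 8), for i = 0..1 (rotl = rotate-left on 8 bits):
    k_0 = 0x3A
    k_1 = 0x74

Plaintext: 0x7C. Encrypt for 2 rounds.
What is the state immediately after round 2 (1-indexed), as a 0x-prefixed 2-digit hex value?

0x5B

s_0 = plaintext = 0x7C
s_1 = Round(s_0, k_0) = 0xC5
s_2 = Round(s_1, k_1) = 0x5B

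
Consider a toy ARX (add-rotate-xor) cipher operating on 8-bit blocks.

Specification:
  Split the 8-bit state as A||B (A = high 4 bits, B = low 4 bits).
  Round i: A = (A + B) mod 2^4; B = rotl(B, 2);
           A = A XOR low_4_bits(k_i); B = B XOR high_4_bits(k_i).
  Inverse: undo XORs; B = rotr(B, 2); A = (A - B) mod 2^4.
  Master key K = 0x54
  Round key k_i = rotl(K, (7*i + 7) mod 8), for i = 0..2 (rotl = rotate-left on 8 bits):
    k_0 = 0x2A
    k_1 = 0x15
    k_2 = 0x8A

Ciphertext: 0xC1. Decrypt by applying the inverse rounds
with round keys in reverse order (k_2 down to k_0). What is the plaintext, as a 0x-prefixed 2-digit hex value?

s_0 = ciphertext = 0xC1
s_1 = InvRound(s_0, k_2) = 0x06
s_2 = InvRound(s_1, k_1) = 0x8D
s_3 = InvRound(s_2, k_0) = 0x3F

0x3F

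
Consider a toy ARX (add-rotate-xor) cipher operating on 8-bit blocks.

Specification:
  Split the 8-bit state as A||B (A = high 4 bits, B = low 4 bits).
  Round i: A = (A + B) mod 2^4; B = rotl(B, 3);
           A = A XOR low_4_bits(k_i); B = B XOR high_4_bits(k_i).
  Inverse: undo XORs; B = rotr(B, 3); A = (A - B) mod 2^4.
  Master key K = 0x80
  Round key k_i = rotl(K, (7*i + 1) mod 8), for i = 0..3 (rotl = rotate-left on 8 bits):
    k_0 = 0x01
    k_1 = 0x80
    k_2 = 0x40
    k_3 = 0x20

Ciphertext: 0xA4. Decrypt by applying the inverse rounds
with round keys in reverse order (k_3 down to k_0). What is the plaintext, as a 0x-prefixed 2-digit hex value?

0x56

s_0 = ciphertext = 0xA4
s_1 = InvRound(s_0, k_3) = 0xEC
s_2 = InvRound(s_1, k_2) = 0xD1
s_3 = InvRound(s_2, k_1) = 0xA3
s_4 = InvRound(s_3, k_0) = 0x56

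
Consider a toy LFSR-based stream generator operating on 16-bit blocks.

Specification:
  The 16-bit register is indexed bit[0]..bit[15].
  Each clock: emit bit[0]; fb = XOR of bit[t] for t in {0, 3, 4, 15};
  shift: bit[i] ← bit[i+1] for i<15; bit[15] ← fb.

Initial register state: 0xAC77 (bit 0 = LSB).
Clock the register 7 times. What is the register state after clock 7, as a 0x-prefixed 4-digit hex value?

0x2B58

reg_0 = 0xAC77
clock 1: out=1, reg = 0xD63B
clock 2: out=1, reg = 0x6B1D
clock 3: out=1, reg = 0xB58E
clock 4: out=0, reg = 0x5AC7
clock 5: out=1, reg = 0xAD63
clock 6: out=1, reg = 0x56B1
clock 7: out=1, reg = 0x2B58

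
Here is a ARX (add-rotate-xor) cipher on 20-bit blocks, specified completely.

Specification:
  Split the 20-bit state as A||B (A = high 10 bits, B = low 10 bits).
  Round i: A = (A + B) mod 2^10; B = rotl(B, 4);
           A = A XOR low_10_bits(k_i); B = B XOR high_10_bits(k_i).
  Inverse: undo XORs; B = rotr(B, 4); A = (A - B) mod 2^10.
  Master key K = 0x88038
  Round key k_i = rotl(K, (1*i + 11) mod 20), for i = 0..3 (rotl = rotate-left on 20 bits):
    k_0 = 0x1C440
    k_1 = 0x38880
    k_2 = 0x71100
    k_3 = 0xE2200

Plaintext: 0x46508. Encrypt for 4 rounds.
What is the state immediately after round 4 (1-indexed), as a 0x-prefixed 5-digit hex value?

0xD8623

s_0 = plaintext = 0x46508
s_1 = Round(s_0, k_0) = 0x984F5
s_2 = Round(s_1, k_1) = 0xF5BB1
s_3 = Round(s_2, k_2) = 0xA1EDA
s_4 = Round(s_3, k_3) = 0xD8623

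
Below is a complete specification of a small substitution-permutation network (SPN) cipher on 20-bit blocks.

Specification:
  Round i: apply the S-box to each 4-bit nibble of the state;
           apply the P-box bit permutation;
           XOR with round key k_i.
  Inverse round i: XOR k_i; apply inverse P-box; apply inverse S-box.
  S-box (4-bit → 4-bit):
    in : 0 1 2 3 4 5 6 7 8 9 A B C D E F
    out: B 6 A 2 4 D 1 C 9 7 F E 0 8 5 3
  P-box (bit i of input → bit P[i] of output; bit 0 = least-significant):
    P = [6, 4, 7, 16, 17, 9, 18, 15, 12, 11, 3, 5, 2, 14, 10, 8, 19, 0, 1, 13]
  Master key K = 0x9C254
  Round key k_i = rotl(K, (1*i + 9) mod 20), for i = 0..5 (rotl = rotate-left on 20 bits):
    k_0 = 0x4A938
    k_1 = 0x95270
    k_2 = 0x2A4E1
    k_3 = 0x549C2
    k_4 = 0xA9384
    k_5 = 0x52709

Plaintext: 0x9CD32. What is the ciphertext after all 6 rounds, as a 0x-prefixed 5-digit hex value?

0xACB62

s_0 = plaintext = 0x9CD32
s_1 = Round(s_0, k_0) = 0xDAB0B
s_2 = Round(s_1, k_1) = 0xABDCC
s_3 = Round(s_2, k_2) = 0xAC1C2
s_4 = Round(s_3, k_3) = 0xC61D9
s_5 = Round(s_4, k_4) = 0xA1B58
s_6 = Round(s_5, k_5) = 0xACB62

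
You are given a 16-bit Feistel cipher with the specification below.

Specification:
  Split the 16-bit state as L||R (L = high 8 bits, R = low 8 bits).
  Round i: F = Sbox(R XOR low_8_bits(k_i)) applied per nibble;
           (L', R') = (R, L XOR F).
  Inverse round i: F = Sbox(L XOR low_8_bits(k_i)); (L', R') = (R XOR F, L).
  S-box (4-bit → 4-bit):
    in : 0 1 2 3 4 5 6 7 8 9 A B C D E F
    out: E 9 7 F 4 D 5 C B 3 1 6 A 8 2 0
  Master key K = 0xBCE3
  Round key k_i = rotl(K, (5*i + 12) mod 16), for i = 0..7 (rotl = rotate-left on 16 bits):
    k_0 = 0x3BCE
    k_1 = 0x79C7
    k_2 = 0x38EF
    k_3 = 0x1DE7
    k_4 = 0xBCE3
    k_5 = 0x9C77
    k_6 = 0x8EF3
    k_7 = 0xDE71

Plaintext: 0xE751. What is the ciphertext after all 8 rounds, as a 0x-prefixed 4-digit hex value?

s_0 = plaintext = 0xE751
s_1 = Round(s_0, k_0) = 0x51D7
s_2 = Round(s_1, k_1) = 0xD7CF
s_3 = Round(s_2, k_2) = 0xCFA9
s_4 = Round(s_3, k_3) = 0xA98D
s_5 = Round(s_4, k_4) = 0x8DFB
s_6 = Round(s_5, k_5) = 0xFB37
s_7 = Round(s_6, k_6) = 0x375F
s_8 = Round(s_7, k_7) = 0x5F45

0x5F45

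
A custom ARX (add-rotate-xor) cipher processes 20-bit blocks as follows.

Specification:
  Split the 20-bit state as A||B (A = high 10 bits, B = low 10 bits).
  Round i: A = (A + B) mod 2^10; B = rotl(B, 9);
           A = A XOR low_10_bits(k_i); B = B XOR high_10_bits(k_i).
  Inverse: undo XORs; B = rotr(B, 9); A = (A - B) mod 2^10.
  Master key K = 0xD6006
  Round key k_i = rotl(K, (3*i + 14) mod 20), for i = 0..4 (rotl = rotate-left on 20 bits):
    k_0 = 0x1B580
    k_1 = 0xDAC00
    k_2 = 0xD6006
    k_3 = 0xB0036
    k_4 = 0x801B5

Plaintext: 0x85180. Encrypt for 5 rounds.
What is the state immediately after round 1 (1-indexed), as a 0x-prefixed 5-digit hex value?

s_0 = plaintext = 0x85180
s_1 = Round(s_0, k_0) = 0x850AD
s_2 = Round(s_1, k_1) = 0xB053D
s_3 = Round(s_2, k_2) = 0xFE1C6
s_4 = Round(s_3, k_3) = 0x62223
s_5 = Round(s_4, k_4) = 0x87911

0x850AD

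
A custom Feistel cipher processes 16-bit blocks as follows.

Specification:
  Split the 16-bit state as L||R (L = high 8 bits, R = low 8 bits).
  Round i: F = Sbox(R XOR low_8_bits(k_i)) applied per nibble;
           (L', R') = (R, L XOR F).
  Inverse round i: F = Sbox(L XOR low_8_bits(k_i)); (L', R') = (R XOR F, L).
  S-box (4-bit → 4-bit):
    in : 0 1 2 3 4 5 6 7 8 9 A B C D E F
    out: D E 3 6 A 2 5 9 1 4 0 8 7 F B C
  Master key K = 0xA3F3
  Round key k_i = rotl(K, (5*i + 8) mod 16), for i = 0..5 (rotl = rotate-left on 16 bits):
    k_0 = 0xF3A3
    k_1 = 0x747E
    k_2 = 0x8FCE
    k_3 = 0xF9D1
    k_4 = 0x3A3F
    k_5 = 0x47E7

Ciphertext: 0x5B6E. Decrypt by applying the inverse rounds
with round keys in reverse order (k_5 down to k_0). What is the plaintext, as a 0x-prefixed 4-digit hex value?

s_0 = ciphertext = 0x5B6E
s_1 = InvRound(s_0, k_5) = 0xE95B
s_2 = InvRound(s_1, k_4) = 0xAEE9
s_3 = InvRound(s_2, k_3) = 0x75AE
s_4 = InvRound(s_3, k_2) = 0x2675
s_5 = InvRound(s_4, k_1) = 0x5426
s_6 = InvRound(s_5, k_0) = 0xEF54

0xEF54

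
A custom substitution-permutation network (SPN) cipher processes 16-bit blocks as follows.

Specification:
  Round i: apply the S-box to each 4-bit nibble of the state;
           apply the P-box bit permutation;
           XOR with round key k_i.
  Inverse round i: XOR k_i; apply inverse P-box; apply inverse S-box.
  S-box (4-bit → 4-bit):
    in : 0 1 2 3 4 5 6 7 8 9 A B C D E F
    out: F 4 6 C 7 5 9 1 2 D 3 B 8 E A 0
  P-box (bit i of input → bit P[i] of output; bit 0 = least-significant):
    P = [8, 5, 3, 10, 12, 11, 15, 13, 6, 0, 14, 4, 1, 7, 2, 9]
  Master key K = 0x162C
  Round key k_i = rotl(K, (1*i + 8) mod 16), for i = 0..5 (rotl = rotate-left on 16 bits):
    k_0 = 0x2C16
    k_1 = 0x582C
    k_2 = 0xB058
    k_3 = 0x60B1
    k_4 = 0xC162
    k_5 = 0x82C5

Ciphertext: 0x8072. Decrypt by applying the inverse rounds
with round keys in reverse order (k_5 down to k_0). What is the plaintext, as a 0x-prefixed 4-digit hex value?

0x40DE

s_0 = ciphertext = 0x8072
s_1 = InvRound(s_0, k_5) = 0x0EF8
s_2 = InvRound(s_1, k_4) = 0xB329
s_3 = InvRound(s_2, k_3) = 0xE355
s_4 = InvRound(s_3, k_2) = 0x3275
s_5 = InvRound(s_4, k_1) = 0xC0E1
s_6 = InvRound(s_5, k_0) = 0x40DE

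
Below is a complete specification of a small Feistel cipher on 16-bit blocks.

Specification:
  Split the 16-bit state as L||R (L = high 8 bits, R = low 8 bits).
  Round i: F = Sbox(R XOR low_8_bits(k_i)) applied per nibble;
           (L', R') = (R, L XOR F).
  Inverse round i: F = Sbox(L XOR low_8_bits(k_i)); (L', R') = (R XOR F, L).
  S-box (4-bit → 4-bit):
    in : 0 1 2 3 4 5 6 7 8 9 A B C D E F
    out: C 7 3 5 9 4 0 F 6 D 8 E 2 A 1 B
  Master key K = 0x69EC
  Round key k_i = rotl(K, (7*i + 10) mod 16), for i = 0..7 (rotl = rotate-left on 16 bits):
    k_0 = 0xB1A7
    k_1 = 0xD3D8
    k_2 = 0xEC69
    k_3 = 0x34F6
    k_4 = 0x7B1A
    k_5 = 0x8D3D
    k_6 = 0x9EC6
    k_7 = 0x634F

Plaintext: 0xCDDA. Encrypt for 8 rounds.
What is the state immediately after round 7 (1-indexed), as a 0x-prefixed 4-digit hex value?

s_0 = plaintext = 0xCDDA
s_1 = Round(s_0, k_0) = 0xDA37
s_2 = Round(s_1, k_1) = 0x37C1
s_3 = Round(s_2, k_2) = 0xC1B1
s_4 = Round(s_3, k_3) = 0xB15E
s_5 = Round(s_4, k_4) = 0x5E28
s_6 = Round(s_5, k_5) = 0x282A
s_7 = Round(s_6, k_6) = 0x2A3A
s_8 = Round(s_7, k_7) = 0x3ADE

0x2A3A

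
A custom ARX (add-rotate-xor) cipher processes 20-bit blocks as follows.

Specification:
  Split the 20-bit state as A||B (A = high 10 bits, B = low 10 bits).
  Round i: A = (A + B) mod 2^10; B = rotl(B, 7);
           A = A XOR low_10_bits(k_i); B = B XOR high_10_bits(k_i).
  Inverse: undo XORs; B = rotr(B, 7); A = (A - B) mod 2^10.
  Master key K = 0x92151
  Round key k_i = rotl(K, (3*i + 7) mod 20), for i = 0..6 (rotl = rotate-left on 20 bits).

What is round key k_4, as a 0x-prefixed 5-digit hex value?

0xC90A8

K = 0x92151
k_0 = rotl(K, (3*0+7) mod 20) = rotl(K, 7) = 0x0A8C9
k_1 = rotl(K, (3*1+7) mod 20) = rotl(K, 10) = 0x54648
k_2 = rotl(K, (3*2+7) mod 20) = rotl(K, 13) = 0xA3242
k_3 = rotl(K, (3*3+7) mod 20) = rotl(K, 16) = 0x19215
k_4 = rotl(K, (3*4+7) mod 20) = rotl(K, 19) = 0xC90A8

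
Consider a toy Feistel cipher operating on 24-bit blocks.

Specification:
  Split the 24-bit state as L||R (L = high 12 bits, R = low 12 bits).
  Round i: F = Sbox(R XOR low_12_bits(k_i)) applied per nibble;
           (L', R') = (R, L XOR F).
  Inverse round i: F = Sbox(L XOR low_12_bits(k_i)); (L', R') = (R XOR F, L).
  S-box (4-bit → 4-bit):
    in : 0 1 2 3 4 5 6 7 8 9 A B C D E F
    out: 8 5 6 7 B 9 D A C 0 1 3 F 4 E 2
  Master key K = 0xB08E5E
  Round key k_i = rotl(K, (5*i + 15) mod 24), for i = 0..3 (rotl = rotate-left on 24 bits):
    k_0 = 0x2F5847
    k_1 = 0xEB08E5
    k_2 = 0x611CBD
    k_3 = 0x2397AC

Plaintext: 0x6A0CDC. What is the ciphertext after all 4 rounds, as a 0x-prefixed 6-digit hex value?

s_0 = plaintext = 0x6A0CDC
s_1 = Round(s_0, k_0) = 0xCDCDA3
s_2 = Round(s_1, k_1) = 0xDA3561
s_3 = Round(s_2, k_2) = 0x561DEC
s_4 = Round(s_3, k_3) = 0xDEC4D9

0xDEC4D9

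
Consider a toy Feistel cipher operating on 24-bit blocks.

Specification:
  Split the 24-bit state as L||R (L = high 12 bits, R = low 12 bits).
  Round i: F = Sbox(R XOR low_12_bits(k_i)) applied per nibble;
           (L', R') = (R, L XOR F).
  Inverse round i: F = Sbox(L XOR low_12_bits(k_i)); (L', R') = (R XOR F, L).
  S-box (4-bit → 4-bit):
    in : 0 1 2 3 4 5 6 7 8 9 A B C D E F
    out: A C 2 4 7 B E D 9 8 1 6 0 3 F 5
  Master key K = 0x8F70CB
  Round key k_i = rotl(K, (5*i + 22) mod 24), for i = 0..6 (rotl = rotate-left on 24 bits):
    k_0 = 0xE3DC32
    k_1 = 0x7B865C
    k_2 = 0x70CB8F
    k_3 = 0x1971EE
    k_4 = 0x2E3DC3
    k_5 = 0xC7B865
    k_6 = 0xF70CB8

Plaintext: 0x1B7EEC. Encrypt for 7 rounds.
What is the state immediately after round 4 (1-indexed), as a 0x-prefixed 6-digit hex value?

0xC3F6E7

s_0 = plaintext = 0x1B7EEC
s_1 = Round(s_0, k_0) = 0xEEC388
s_2 = Round(s_1, k_1) = 0x3885DB
s_3 = Round(s_2, k_2) = 0x5DBC3F
s_4 = Round(s_3, k_3) = 0xC3F6E7
s_5 = Round(s_4, k_4) = 0x6E7A18
s_6 = Round(s_5, k_5) = 0xA18434
s_7 = Round(s_6, k_6) = 0x434388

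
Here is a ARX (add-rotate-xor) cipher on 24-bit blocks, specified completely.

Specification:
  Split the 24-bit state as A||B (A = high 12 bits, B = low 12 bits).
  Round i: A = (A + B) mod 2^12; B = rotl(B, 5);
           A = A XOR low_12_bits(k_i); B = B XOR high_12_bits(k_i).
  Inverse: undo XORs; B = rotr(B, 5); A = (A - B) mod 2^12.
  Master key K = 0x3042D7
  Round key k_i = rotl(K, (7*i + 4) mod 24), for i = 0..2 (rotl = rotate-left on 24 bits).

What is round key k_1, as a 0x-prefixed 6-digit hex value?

K = 0x3042D7
k_0 = rotl(K, (7*0+4) mod 24) = rotl(K, 4) = 0x042D73
k_1 = rotl(K, (7*1+4) mod 24) = rotl(K, 11) = 0x16B982

0x16B982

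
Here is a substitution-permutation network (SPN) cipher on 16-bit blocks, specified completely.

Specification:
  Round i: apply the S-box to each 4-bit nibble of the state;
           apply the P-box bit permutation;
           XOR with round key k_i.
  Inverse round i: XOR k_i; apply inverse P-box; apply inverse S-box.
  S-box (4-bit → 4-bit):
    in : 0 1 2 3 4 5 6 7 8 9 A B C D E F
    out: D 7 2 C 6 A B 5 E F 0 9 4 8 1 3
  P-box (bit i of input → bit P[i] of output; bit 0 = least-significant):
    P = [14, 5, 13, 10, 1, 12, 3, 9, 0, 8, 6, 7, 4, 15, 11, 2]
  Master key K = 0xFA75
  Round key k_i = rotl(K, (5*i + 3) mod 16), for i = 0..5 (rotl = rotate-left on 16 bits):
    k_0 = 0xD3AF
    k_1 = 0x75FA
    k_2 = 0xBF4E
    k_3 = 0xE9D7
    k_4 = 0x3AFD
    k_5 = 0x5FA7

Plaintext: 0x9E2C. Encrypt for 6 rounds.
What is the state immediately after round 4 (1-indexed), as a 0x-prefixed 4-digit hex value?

0x7C1C

s_0 = plaintext = 0x9E2C
s_1 = Round(s_0, k_0) = 0x6BBA
s_2 = Round(s_1, k_1) = 0xF76D
s_3 = Round(s_2, k_2) = 0x291D
s_4 = Round(s_3, k_3) = 0x7C1C
s_5 = Round(s_4, k_4) = 0x02A7
s_6 = Round(s_5, k_5) = 0x36B3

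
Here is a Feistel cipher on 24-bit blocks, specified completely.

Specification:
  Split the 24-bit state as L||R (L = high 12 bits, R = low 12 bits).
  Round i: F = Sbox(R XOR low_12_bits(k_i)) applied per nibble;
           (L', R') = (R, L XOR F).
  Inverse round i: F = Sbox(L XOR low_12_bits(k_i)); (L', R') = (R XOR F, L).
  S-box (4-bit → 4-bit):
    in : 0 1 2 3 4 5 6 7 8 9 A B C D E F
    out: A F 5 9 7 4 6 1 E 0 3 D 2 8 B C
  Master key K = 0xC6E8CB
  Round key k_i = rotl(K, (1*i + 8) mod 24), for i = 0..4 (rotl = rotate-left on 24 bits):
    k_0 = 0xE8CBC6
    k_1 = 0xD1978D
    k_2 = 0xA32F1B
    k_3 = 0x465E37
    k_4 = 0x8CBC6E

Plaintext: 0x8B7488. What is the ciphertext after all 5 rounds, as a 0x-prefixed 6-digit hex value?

0x1879CE

s_0 = plaintext = 0x8B7488
s_1 = Round(s_0, k_0) = 0x4884CC
s_2 = Round(s_1, k_1) = 0x4CCDF7
s_3 = Round(s_2, k_2) = 0xDF717E
s_4 = Round(s_3, k_3) = 0x17E187
s_5 = Round(s_4, k_4) = 0x1879CE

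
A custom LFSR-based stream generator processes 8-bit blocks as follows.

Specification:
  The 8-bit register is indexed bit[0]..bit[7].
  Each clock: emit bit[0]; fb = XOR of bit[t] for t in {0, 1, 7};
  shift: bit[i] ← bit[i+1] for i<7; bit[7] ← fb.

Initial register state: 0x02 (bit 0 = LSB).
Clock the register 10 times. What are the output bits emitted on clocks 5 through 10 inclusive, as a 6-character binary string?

000010

reg_0 = 0x02
clock 1: out=0, reg = 0x81
clock 2: out=1, reg = 0x40
clock 3: out=0, reg = 0x20
clock 4: out=0, reg = 0x10
clock 5: out=0, reg = 0x08
clock 6: out=0, reg = 0x04
clock 7: out=0, reg = 0x02
clock 8: out=0, reg = 0x81
clock 9: out=1, reg = 0x40
clock 10: out=0, reg = 0x20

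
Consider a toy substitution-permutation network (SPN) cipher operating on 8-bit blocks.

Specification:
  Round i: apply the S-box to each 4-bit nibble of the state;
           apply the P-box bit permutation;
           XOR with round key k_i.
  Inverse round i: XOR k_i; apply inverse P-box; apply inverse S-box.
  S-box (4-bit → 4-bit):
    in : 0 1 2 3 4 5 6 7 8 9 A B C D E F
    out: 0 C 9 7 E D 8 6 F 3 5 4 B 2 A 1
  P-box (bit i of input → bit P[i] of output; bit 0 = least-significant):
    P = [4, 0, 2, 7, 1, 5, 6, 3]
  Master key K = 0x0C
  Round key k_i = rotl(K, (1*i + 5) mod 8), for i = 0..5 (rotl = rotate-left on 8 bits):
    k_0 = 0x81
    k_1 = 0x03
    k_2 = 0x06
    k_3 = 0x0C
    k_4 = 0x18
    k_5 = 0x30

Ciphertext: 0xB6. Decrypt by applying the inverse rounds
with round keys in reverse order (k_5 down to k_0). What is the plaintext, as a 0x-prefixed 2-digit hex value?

s_0 = ciphertext = 0xB6
s_1 = InvRound(s_0, k_5) = 0xF1
s_2 = InvRound(s_1, k_4) = 0x4E
s_3 = InvRound(s_2, k_3) = 0xA0
s_4 = InvRound(s_3, k_2) = 0x91
s_5 = InvRound(s_4, k_1) = 0xF2
s_6 = InvRound(s_5, k_0) = 0x39

0x39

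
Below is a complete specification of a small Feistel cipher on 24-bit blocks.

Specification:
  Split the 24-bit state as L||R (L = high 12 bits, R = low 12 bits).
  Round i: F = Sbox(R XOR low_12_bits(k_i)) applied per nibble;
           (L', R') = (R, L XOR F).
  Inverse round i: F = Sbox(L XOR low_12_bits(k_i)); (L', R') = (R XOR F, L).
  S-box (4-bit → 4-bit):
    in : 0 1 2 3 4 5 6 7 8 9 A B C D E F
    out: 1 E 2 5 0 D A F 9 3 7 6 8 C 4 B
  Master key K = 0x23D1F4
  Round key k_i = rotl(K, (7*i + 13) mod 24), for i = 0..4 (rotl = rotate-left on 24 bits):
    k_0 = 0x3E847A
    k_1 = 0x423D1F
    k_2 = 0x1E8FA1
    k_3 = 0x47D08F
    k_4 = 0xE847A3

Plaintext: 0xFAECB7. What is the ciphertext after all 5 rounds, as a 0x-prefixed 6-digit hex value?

0xC9CD7E

s_0 = plaintext = 0xFAECB7
s_1 = Round(s_0, k_0) = 0xCB7622
s_2 = Round(s_1, k_1) = 0x622AEB
s_3 = Round(s_2, k_2) = 0xAEBB25
s_4 = Round(s_3, k_3) = 0xB25C9C
s_5 = Round(s_4, k_4) = 0xC9CD7E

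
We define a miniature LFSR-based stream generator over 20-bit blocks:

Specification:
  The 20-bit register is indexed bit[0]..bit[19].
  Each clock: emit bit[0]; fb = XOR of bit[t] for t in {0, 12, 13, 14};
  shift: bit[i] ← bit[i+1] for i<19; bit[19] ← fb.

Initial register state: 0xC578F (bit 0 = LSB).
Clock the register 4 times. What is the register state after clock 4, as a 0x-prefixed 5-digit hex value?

reg_0 = 0xC578F
clock 1: out=1, reg = 0xE2BC7
clock 2: out=1, reg = 0x715E3
clock 3: out=1, reg = 0x38AF1
clock 4: out=1, reg = 0x9C578

0x9C578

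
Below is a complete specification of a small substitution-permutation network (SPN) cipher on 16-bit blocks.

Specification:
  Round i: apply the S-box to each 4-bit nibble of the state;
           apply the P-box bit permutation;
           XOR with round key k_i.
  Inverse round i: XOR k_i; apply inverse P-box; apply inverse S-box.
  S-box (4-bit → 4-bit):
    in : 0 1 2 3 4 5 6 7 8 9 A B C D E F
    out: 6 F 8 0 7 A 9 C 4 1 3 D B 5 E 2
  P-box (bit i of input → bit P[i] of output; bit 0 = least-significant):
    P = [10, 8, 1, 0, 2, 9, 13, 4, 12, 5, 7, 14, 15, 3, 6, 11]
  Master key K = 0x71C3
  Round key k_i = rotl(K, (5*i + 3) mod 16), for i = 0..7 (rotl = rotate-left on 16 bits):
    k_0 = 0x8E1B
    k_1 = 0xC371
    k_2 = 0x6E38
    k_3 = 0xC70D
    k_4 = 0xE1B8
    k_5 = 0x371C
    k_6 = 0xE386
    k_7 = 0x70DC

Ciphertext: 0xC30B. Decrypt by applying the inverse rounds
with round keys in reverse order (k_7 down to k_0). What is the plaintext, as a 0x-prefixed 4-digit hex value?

s_0 = ciphertext = 0xC30B
s_1 = InvRound(s_0, k_7) = 0xDD1E
s_2 = InvRound(s_1, k_6) = 0x5DE9
s_3 = InvRound(s_2, k_5) = 0x7E12
s_4 = InvRound(s_3, k_4) = 0xC4F4
s_5 = InvRound(s_4, k_3) = 0x0055
s_6 = InvRound(s_5, k_2) = 0xE546
s_7 = InvRound(s_6, k_1) = 0x3F1B
s_8 = InvRound(s_7, k_0) = 0x998F

0x998F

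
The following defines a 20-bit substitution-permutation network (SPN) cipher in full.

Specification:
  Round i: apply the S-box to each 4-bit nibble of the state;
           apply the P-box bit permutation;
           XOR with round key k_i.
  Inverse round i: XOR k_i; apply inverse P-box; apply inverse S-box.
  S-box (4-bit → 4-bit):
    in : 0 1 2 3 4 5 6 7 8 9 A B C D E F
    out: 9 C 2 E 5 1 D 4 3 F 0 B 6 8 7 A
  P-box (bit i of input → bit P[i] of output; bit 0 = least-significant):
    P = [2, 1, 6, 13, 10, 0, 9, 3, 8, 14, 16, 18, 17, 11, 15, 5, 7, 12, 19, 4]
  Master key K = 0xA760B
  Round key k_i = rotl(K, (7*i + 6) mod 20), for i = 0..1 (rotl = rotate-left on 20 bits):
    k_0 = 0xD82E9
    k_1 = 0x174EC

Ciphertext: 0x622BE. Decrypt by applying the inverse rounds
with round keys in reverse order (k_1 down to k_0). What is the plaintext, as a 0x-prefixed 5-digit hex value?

0x86825

s_0 = ciphertext = 0x622BE
s_1 = InvRound(s_0, k_1) = 0xF534C
s_2 = InvRound(s_1, k_0) = 0x86825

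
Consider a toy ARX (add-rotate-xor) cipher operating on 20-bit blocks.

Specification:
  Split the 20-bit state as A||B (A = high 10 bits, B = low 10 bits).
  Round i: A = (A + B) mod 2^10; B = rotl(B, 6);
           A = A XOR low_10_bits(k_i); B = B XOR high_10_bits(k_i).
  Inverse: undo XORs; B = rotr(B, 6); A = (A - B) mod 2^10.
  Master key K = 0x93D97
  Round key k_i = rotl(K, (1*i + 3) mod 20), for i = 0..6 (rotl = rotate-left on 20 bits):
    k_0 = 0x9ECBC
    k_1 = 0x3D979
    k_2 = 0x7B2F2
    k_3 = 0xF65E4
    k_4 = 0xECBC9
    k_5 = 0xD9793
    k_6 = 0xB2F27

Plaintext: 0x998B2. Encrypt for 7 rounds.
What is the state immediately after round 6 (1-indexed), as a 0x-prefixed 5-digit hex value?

0x3D951

s_0 = plaintext = 0x998B2
s_1 = Round(s_0, k_0) = 0xE92F0
s_2 = Round(s_1, k_1) = 0xFB4D9
s_3 = Round(s_2, k_2) = 0x8D3A1
s_4 = Round(s_3, k_3) = 0x0C7A3
s_5 = Round(s_4, k_4) = 0x07748
s_6 = Round(s_5, k_5) = 0x3D951
s_7 = Round(s_6, k_6) = 0x5829E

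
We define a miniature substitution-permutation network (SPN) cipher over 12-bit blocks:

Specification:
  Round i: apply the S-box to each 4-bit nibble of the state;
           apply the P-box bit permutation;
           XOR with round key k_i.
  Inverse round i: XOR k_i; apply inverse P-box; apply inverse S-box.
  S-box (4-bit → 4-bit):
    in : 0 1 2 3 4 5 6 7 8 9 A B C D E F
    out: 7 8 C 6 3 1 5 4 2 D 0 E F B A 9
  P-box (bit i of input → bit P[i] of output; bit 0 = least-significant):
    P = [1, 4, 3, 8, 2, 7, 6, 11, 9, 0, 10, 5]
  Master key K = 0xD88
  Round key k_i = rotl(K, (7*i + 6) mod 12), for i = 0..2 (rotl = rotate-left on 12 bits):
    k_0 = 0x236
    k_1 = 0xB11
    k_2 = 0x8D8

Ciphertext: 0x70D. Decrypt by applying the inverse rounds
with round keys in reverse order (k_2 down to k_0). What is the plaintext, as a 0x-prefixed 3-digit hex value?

0x930

s_0 = ciphertext = 0x70D
s_1 = InvRound(s_0, k_2) = 0x0CE
s_2 = InvRound(s_1, k_1) = 0x4CC
s_3 = InvRound(s_2, k_0) = 0x930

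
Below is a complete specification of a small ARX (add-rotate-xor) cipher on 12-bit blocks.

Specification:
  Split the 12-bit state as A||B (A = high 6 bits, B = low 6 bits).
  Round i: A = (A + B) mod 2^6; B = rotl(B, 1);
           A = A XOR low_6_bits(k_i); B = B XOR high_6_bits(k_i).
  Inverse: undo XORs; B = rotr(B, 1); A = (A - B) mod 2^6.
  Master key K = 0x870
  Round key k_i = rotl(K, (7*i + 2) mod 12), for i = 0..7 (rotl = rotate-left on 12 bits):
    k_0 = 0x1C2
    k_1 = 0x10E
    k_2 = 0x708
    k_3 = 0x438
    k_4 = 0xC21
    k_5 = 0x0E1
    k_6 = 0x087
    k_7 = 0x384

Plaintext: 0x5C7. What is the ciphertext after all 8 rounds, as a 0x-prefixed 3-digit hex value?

0xC1C

s_0 = plaintext = 0x5C7
s_1 = Round(s_0, k_0) = 0x709
s_2 = Round(s_1, k_1) = 0xAD6
s_3 = Round(s_2, k_2) = 0x270
s_4 = Round(s_3, k_3) = 0x071
s_5 = Round(s_4, k_4) = 0x4D3
s_6 = Round(s_5, k_5) = 0x1E5
s_7 = Round(s_6, k_6) = 0xAC9
s_8 = Round(s_7, k_7) = 0xC1C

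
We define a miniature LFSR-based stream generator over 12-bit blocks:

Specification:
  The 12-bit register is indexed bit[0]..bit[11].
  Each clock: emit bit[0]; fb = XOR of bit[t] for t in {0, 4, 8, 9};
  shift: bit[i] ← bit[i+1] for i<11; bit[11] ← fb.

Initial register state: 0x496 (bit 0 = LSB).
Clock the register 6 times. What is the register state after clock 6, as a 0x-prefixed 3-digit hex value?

0x052

reg_0 = 0x496
clock 1: out=0, reg = 0xA4B
clock 2: out=1, reg = 0x525
clock 3: out=1, reg = 0x292
clock 4: out=0, reg = 0x149
clock 5: out=1, reg = 0x0A4
clock 6: out=0, reg = 0x052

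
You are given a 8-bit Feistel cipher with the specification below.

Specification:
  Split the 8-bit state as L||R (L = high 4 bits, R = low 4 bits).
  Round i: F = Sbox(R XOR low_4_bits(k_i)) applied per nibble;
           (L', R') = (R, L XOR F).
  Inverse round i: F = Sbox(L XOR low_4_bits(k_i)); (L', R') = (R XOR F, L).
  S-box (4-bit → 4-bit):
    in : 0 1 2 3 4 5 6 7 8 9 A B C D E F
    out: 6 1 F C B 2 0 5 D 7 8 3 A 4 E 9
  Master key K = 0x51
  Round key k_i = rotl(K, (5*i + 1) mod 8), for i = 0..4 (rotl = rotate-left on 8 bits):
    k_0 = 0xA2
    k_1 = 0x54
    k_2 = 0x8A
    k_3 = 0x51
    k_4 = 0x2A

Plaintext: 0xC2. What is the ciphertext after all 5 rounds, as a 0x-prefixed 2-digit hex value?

0xF8

s_0 = plaintext = 0xC2
s_1 = Round(s_0, k_0) = 0x2A
s_2 = Round(s_1, k_1) = 0xAC
s_3 = Round(s_2, k_2) = 0xCA
s_4 = Round(s_3, k_3) = 0xAF
s_5 = Round(s_4, k_4) = 0xF8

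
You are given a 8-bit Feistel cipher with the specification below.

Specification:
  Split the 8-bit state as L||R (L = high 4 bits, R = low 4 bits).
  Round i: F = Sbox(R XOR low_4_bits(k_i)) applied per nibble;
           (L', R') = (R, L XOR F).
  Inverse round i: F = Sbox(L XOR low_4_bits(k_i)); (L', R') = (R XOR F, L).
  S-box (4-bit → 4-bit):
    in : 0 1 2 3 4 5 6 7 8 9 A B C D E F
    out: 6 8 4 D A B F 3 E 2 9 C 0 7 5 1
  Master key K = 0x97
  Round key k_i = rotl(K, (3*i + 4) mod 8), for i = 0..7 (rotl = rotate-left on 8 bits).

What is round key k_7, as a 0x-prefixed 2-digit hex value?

0x2F

K = 0x97
k_0 = rotl(K, (3*0+4) mod 8) = rotl(K, 4) = 0x79
k_1 = rotl(K, (3*1+4) mod 8) = rotl(K, 7) = 0xCB
k_2 = rotl(K, (3*2+4) mod 8) = rotl(K, 2) = 0x5E
k_3 = rotl(K, (3*3+4) mod 8) = rotl(K, 5) = 0xF2
k_4 = rotl(K, (3*4+4) mod 8) = rotl(K, 0) = 0x97
k_5 = rotl(K, (3*5+4) mod 8) = rotl(K, 3) = 0xBC
k_6 = rotl(K, (3*6+4) mod 8) = rotl(K, 6) = 0xE5
k_7 = rotl(K, (3*7+4) mod 8) = rotl(K, 1) = 0x2F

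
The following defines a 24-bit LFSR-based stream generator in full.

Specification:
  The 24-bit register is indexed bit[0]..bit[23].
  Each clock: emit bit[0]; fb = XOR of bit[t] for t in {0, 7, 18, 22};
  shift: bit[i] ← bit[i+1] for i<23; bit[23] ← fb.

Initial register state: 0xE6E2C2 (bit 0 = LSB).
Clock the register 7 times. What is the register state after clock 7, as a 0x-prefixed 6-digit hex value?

reg_0 = 0xE6E2C2
clock 1: out=0, reg = 0xF37161
clock 2: out=1, reg = 0x79B8B0
clock 3: out=0, reg = 0x3CDC58
clock 4: out=0, reg = 0x9E6E2C
clock 5: out=0, reg = 0xCF3716
clock 6: out=0, reg = 0x679B8B
clock 7: out=1, reg = 0x33CDC5

0x33CDC5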